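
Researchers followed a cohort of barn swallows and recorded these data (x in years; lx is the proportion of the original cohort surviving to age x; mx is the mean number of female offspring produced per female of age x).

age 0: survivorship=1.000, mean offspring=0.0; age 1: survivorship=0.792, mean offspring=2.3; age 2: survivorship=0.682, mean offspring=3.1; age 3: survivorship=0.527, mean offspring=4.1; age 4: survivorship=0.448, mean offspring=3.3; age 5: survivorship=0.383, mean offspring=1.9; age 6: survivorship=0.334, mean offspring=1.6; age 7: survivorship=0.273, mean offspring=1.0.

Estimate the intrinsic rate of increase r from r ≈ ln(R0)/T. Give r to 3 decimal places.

R0 = Σ lx·mx = 0 + 1.8216 + 2.1142 + 2.1607 + 1.4784 + 0.7277 + 0.5344 + 0.273 = 9.11
Σ x·lx·mx = 27.2016; T = 27.2016/9.11 = 2.98591…
r ≈ ln(R0)/T = ln(9.11)/2.98591… = 0.73993… → 0.740

0.740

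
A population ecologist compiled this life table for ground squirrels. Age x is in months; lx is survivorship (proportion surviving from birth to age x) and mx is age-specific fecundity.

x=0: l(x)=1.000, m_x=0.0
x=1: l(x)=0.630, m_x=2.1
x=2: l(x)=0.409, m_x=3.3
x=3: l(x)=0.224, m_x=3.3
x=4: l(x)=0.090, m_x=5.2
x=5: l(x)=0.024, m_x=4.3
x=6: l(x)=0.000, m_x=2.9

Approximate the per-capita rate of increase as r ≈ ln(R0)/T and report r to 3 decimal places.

R0 = Σ lx·mx = 0 + 1.323 + 1.3497 + 0.7392 + 0.468 + 0.1032 + 0 = 3.9831
Σ x·lx·mx = 8.628; T = 8.628/3.9831 = 2.16615…
r ≈ ln(R0)/T = ln(3.9831)/2.16615… = 0.63803… → 0.638

0.638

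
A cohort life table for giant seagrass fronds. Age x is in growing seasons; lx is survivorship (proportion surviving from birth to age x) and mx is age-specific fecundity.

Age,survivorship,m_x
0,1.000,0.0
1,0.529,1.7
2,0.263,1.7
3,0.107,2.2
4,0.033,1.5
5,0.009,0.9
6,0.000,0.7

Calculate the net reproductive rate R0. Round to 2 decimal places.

lx·mx by age: 0, 0.8993, 0.4471, 0.2354, 0.0495, 0.0081, 0
R0 = Σ lx·mx = 1.6394 → 1.64

1.64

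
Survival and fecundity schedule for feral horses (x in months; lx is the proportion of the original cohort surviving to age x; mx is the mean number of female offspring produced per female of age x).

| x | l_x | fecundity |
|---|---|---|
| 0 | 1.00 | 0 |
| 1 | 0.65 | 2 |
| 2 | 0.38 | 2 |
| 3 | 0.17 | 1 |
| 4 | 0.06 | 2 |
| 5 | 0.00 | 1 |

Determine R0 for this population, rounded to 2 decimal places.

2.35

lx·mx by age: 0, 1.3, 0.76, 0.17, 0.12, 0
R0 = Σ lx·mx = 2.35 → 2.35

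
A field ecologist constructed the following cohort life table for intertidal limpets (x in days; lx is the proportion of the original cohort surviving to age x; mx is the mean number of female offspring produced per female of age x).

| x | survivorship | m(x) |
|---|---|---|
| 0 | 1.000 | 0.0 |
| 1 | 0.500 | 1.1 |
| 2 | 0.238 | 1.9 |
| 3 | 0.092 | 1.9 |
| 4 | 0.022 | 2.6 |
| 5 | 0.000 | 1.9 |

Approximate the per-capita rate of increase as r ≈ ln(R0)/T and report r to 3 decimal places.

R0 = Σ lx·mx = 0 + 0.55 + 0.4522 + 0.1748 + 0.0572 + 0 = 1.2342
Σ x·lx·mx = 2.2076; T = 2.2076/1.2342 = 1.78869…
r ≈ ln(R0)/T = ln(1.2342)/1.78869… = 0.11764… → 0.118

0.118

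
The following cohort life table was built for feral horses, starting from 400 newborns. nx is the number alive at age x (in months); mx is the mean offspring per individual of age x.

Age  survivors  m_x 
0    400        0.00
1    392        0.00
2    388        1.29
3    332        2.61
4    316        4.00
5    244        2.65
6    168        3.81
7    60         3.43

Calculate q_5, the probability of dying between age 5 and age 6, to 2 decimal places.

lx = nx/n0 = nx/400: 1, 0.98, 0.97, 0.83, 0.79, 0.61, 0.42, 0.15
q_5 = (l_5 − l_6) / l_5 = (0.61 − 0.42) / 0.61
     = 0.19 / 0.61 = 0.311475… → 0.31

0.31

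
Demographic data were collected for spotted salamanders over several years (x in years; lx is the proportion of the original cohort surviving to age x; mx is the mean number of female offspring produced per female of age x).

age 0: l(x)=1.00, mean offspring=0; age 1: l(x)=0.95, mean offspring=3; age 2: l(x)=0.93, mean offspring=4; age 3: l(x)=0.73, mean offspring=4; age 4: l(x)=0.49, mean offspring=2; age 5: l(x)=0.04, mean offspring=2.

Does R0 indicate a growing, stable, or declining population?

growing

R0 = Σ lx·mx = 0 + 2.85 + 3.72 + 2.92 + 0.98 + 0.08 = 10.55
R0 > 1, so the population is growing.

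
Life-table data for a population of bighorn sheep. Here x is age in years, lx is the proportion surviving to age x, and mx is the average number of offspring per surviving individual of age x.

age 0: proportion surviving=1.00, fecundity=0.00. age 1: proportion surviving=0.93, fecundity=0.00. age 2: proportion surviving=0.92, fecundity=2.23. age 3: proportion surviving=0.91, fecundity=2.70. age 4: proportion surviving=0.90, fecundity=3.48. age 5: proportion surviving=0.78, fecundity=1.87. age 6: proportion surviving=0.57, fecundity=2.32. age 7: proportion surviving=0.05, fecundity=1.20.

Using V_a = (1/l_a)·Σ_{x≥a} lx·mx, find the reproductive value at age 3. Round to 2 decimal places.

lx·mx for x ≥ 3: 2.457, 3.132, 1.4586, 1.3224, 0.06 → sum = 8.43
V_3 = 8.43 / l_3 = 8.43 / 0.91 = 9.263736… → 9.26

9.26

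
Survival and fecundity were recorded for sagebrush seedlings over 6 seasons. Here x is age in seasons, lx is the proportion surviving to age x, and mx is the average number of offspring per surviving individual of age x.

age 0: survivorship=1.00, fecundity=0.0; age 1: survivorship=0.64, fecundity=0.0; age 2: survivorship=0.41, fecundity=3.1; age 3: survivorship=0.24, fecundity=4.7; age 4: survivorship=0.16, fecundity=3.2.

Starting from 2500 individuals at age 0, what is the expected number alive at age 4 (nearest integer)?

400

Expected survivors = N0 · l_4 = 2500 × 0.16 = 400 → 400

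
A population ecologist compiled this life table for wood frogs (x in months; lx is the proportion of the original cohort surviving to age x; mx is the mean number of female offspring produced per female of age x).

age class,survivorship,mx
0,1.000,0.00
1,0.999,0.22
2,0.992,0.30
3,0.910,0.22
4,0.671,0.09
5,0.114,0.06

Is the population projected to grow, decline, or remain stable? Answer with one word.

declining

R0 = Σ lx·mx = 0 + 0.21978 + 0.2976 + 0.2002 + 0.06039 + 0.00684 = 0.78481
R0 < 1, so the population is declining.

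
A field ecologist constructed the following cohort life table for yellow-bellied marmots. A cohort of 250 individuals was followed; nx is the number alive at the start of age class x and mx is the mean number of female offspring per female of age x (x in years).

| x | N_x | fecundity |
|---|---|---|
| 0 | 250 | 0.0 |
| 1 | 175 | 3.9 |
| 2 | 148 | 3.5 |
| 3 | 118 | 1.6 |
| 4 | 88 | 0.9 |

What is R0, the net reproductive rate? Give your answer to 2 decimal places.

5.87

lx = nx/n0 = nx/250: 1, 0.7, 0.592, 0.472, 0.352
lx·mx by age: 0, 2.73, 2.072, 0.7552, 0.3168
R0 = Σ lx·mx = 5.874 → 5.87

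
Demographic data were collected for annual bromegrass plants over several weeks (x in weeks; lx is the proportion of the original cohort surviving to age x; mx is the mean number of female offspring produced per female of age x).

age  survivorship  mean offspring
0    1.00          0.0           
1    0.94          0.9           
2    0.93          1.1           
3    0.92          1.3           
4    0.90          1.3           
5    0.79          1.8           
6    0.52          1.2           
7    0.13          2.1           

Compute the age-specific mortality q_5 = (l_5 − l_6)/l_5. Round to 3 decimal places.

q_5 = (l_5 − l_6) / l_5 = (0.79 − 0.52) / 0.79
     = 0.27 / 0.79 = 0.341772… → 0.342

0.342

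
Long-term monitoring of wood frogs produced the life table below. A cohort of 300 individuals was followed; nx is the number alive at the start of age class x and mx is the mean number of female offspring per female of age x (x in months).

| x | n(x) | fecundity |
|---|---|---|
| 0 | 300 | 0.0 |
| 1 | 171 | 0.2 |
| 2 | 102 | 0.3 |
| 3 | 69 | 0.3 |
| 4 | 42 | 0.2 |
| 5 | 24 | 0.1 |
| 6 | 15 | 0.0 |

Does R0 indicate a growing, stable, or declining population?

lx = nx/n0 = nx/300: 1, 0.57, 0.34, 0.23, 0.14, 0.08, 0.05
R0 = Σ lx·mx = 0 + 0.114 + 0.102 + 0.069 + 0.028 + 0.008 + 0 = 0.321
R0 < 1, so the population is declining.

declining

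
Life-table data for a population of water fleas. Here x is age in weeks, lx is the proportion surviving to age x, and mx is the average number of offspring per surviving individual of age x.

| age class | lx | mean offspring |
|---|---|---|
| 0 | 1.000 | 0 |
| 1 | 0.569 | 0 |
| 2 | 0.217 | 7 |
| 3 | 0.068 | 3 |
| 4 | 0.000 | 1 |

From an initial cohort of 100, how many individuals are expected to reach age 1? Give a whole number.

57

Expected survivors = N0 · l_1 = 100 × 0.569 = 56.9 → 57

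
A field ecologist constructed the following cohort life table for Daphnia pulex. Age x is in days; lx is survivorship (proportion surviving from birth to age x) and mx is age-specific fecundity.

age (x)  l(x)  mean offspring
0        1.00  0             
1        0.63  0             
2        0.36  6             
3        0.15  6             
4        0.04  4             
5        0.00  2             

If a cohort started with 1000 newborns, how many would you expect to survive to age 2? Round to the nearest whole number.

360

Expected survivors = N0 · l_2 = 1000 × 0.36 = 360 → 360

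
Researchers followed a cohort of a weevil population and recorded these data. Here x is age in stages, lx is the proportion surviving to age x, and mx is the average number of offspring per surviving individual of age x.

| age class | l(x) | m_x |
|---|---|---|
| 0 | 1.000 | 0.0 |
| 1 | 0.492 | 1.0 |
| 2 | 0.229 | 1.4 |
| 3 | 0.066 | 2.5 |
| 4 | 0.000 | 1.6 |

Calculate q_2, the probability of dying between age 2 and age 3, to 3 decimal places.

0.712

q_2 = (l_2 − l_3) / l_2 = (0.229 − 0.066) / 0.229
     = 0.163 / 0.229 = 0.71179… → 0.712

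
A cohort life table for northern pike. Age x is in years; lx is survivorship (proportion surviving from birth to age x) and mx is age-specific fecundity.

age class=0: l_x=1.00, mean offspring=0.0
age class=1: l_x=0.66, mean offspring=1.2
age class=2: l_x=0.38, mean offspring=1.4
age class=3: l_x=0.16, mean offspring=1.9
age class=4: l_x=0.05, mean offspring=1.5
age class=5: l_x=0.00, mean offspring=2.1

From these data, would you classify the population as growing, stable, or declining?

R0 = Σ lx·mx = 0 + 0.792 + 0.532 + 0.304 + 0.075 + 0 = 1.703
R0 > 1, so the population is growing.

growing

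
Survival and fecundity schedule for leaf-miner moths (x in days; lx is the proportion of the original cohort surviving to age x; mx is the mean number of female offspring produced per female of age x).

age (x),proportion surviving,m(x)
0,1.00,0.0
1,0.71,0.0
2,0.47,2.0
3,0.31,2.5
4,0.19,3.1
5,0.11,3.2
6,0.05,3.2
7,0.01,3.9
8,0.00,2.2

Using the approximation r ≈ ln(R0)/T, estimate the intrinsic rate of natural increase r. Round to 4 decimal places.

R0 = Σ lx·mx = 0 + 0 + 0.94 + 0.775 + 0.589 + 0.352 + 0.16 + 0.039 + 0 = 2.855
Σ x·lx·mx = 9.554; T = 9.554/2.855 = 3.34641…
r ≈ ln(R0)/T = ln(2.855)/3.34641… = 0.313492… → 0.3135

0.3135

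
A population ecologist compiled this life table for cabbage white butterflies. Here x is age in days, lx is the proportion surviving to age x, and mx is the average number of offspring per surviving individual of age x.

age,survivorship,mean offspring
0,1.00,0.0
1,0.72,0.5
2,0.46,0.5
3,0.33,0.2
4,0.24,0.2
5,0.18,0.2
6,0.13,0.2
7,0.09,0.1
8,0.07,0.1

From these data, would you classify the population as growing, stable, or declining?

declining

R0 = Σ lx·mx = 0 + 0.36 + 0.23 + 0.066 + 0.048 + 0.036 + 0.026 + 0.009 + 0.007 = 0.782
R0 < 1, so the population is declining.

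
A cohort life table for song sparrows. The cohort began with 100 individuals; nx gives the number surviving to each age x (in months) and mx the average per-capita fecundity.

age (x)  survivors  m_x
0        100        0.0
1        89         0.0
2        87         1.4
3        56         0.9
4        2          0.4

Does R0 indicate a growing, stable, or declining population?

growing

lx = nx/n0 = nx/100: 1, 0.89, 0.87, 0.56, 0.02
R0 = Σ lx·mx = 0 + 0 + 1.218 + 0.504 + 0.008 = 1.73
R0 > 1, so the population is growing.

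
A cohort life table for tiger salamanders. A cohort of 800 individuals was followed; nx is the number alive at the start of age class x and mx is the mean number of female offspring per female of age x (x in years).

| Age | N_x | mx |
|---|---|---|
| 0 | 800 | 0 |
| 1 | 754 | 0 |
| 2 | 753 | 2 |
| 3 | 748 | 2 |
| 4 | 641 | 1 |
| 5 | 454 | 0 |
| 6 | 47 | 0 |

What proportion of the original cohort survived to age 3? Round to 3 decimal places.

l_3 = n_3/n_0 = 748/800 = 0.935 → 0.935

0.935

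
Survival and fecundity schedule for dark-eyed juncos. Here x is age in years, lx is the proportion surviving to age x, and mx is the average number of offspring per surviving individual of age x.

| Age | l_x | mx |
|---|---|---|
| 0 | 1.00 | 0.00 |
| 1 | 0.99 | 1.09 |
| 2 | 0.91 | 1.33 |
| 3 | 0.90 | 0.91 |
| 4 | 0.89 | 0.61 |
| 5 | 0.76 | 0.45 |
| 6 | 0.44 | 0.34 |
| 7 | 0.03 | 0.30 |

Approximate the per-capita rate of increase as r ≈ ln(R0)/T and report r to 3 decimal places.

R0 = Σ lx·mx = 0 + 1.0791 + 1.2103 + 0.819 + 0.5429 + 0.342 + 0.1496 + 0.009 = 4.1519
Σ x·lx·mx = 10.7989; T = 10.7989/4.1519 = 2.60095…
r ≈ ln(R0)/T = ln(4.1519)/2.60095… = 0.54732… → 0.547

0.547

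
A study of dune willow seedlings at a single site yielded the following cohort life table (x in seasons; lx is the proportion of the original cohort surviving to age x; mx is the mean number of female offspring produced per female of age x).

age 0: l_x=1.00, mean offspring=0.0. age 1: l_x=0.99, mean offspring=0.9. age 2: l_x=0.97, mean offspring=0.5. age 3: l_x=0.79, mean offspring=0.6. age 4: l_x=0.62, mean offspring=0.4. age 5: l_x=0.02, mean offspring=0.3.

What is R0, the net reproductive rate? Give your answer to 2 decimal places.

lx·mx by age: 0, 0.891, 0.485, 0.474, 0.248, 0.006
R0 = Σ lx·mx = 2.104 → 2.10

2.10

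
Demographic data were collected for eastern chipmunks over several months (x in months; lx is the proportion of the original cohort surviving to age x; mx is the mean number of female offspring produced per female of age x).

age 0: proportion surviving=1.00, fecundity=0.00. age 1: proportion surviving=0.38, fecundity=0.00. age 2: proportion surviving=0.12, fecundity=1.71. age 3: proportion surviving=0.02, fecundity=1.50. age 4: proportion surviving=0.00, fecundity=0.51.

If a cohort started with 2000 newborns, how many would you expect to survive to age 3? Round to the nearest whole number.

Expected survivors = N0 · l_3 = 2000 × 0.02 = 40 → 40

40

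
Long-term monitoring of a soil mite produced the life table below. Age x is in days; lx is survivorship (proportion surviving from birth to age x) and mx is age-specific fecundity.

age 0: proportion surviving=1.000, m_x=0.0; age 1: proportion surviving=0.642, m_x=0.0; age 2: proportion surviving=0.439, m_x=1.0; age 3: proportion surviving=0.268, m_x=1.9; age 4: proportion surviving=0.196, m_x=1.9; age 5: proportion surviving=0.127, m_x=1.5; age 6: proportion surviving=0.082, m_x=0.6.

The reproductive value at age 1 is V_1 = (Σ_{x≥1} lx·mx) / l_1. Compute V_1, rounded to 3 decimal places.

2.430

lx·mx for x ≥ 1: 0, 0.439, 0.5092, 0.3724, 0.1905, 0.0492 → sum = 1.5603
V_1 = 1.5603 / l_1 = 1.5603 / 0.642 = 2.430374… → 2.430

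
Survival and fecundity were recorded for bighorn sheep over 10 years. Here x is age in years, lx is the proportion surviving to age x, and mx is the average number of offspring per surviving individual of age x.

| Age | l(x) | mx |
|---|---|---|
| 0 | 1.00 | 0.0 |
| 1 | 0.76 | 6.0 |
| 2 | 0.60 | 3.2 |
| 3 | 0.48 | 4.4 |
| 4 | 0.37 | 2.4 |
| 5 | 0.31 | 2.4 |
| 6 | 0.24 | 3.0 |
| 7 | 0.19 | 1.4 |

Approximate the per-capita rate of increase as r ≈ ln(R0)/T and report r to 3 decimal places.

0.961

R0 = Σ lx·mx = 0 + 4.56 + 1.92 + 2.112 + 0.888 + 0.744 + 0.72 + 0.266 = 11.21
Σ x·lx·mx = 28.19; T = 28.19/11.21 = 2.51472…
r ≈ ln(R0)/T = ln(11.21)/2.51472… = 0.96106… → 0.961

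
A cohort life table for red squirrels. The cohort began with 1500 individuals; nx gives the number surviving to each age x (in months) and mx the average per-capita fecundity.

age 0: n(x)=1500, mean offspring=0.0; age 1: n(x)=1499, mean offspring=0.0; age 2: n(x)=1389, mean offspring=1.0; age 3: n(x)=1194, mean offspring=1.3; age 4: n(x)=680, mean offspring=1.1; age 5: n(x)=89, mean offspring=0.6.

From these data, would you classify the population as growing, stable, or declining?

lx = nx/n0 = nx/1500: 1, 0.99933…, 0.926, 0.796, 0.45333…, 0.05933…
R0 = Σ lx·mx = 0 + 0 + 0.926 + 1.0348 + 0.498667… + 0.0356… = 2.495067…
R0 > 1, so the population is growing.

growing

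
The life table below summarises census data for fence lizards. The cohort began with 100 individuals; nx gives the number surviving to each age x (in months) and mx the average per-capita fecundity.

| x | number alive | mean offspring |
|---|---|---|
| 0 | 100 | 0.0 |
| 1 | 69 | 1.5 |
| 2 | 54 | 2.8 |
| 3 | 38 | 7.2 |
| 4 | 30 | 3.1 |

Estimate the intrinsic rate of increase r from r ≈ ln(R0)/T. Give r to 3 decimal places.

lx = nx/n0 = nx/100: 1, 0.69, 0.54, 0.38, 0.3
R0 = Σ lx·mx = 0 + 1.035 + 1.512 + 2.736 + 0.93 = 6.213
Σ x·lx·mx = 15.987; T = 15.987/6.213 = 2.57315…
r ≈ ln(R0)/T = ln(6.213)/2.57315… = 0.70989… → 0.710

0.710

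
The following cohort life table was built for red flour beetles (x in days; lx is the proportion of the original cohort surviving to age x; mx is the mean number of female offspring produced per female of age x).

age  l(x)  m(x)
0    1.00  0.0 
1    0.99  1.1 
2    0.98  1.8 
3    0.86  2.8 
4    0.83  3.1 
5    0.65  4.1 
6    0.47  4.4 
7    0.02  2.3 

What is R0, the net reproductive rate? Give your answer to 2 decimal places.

12.61

lx·mx by age: 0, 1.089, 1.764, 2.408, 2.573, 2.665, 2.068, 0.046
R0 = Σ lx·mx = 12.613 → 12.61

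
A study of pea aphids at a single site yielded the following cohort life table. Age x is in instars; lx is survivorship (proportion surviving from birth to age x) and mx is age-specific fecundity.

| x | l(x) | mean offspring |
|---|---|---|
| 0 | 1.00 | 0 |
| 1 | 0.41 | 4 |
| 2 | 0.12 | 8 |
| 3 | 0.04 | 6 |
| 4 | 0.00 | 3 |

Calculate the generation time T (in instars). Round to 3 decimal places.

lx·mx: 0, 1.64, 0.96, 0.24, 0 → R0 = 2.84
x·lx·mx: 0, 1.64, 1.92, 0.72, 0 → Σ = 4.28
T = 4.28 / 2.84 = 1.507042… → 1.507

1.507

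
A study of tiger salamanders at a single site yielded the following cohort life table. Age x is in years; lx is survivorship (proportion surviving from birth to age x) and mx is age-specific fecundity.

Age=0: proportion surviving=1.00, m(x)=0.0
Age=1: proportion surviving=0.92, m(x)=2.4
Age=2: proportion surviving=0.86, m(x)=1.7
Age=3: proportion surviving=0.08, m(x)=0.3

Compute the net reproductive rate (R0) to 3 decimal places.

3.694

lx·mx by age: 0, 2.208, 1.462, 0.024
R0 = Σ lx·mx = 3.694 → 3.694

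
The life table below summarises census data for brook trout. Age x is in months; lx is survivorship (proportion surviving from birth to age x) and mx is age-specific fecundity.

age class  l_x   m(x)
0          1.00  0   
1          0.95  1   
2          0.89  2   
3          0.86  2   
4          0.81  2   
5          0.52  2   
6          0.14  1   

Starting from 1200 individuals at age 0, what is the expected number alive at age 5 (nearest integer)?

624

Expected survivors = N0 · l_5 = 1200 × 0.52 = 624 → 624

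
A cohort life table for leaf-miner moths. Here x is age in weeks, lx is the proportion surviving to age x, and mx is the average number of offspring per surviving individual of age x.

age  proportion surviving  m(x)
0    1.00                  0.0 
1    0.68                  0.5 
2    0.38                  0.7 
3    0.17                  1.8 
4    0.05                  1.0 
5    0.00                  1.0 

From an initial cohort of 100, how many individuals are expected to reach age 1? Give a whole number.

68

Expected survivors = N0 · l_1 = 100 × 0.68 = 68 → 68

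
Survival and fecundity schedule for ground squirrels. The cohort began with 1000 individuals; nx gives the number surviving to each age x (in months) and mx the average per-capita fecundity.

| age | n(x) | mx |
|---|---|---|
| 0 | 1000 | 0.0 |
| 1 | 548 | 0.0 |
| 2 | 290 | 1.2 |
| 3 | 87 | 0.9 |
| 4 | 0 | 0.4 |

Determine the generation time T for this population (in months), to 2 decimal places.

2.18

lx = nx/n0 = nx/1000: 1, 0.548, 0.29, 0.087, 0
lx·mx: 0, 0, 0.348, 0.0783, 0 → R0 = 0.4263
x·lx·mx: 0, 0, 0.696, 0.2349, 0 → Σ = 0.9309
T = 0.9309 / 0.4263 = 2.183673… → 2.18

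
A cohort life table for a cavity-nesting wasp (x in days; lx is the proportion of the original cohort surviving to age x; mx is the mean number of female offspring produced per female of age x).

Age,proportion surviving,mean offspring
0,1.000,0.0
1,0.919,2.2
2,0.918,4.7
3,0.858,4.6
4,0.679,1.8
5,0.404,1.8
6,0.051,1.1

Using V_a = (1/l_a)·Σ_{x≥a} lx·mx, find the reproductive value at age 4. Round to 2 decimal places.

2.95

lx·mx for x ≥ 4: 1.2222, 0.7272, 0.0561 → sum = 2.0055
V_4 = 2.0055 / l_4 = 2.0055 / 0.679 = 2.953608… → 2.95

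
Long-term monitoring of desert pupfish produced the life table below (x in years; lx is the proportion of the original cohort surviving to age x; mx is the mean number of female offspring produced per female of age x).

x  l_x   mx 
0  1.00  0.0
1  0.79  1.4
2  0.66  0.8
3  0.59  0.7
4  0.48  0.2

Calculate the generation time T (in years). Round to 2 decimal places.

lx·mx: 0, 1.106, 0.528, 0.413, 0.096 → R0 = 2.143
x·lx·mx: 0, 1.106, 1.056, 1.239, 0.384 → Σ = 3.785
T = 3.785 / 2.143 = 1.766216… → 1.77

1.77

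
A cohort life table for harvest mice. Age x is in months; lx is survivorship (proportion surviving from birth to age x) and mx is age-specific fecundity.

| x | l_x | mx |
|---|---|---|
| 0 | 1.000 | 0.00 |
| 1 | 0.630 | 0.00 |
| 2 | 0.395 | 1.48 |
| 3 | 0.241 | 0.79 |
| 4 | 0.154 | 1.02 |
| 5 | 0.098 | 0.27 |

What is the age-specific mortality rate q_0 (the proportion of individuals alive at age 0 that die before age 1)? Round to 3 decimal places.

q_0 = (l_0 − l_1) / l_0 = (1 − 0.63) / 1
     = 0.37 / 1 = 0.37 → 0.370

0.370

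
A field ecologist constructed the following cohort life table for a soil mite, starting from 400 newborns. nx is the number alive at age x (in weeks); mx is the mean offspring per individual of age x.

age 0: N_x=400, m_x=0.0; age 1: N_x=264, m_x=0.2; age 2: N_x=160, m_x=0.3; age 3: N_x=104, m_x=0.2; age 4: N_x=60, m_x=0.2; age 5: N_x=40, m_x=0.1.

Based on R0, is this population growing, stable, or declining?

lx = nx/n0 = nx/400: 1, 0.66, 0.4, 0.26, 0.15, 0.1
R0 = Σ lx·mx = 0 + 0.132 + 0.12 + 0.052 + 0.03 + 0.01 = 0.344
R0 < 1, so the population is declining.

declining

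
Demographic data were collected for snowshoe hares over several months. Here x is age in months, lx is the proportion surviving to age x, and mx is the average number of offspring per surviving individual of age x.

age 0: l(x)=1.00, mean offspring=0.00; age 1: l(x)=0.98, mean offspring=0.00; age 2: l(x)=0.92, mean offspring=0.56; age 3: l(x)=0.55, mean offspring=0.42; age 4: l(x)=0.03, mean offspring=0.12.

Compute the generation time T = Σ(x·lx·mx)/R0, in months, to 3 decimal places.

2.318

lx·mx: 0, 0, 0.5152, 0.231, 0.0036 → R0 = 0.7498
x·lx·mx: 0, 0, 1.0304, 0.693, 0.0144 → Σ = 1.7378
T = 1.7378 / 0.7498 = 2.317685… → 2.318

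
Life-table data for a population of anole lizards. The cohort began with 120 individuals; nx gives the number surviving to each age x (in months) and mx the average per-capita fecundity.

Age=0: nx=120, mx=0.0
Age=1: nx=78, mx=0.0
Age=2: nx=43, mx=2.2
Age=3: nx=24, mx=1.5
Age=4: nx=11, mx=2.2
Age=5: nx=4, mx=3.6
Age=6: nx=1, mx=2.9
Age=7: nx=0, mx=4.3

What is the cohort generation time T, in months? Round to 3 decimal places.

2.809

lx = nx/n0 = nx/120: 1, 0.65, 0.35833…, 0.2, 0.09167…, 0.03333…, 0.00833…, 0
lx·mx: 0, 0, 0.788333…, 0.3, 0.201667…, 0.12…, 0.024167…, 0 → R0 = 1.434167…
x·lx·mx: 0, 0, 1.576667…, 0.9, 0.806667…, 0.6…, 0.145…, 0 → Σ = 4.028333…
T = 4.028333… / 1.434167… = 2.808832… → 2.809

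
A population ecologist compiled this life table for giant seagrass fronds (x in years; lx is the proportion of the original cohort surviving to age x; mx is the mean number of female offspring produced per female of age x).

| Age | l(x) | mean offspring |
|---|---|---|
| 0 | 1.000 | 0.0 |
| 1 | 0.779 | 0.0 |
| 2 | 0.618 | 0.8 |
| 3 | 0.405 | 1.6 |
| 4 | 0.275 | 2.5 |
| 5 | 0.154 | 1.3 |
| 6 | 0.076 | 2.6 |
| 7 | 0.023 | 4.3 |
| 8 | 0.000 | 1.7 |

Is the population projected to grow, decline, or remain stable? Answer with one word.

growing

R0 = Σ lx·mx = 0 + 0 + 0.4944 + 0.648 + 0.6875 + 0.2002 + 0.1976 + 0.0989 + 0 = 2.3266
R0 > 1, so the population is growing.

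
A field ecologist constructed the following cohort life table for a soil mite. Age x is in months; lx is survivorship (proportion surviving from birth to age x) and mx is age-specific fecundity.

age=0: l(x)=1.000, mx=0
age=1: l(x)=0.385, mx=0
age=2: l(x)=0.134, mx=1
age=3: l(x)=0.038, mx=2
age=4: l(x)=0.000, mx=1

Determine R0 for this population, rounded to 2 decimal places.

0.21

lx·mx by age: 0, 0, 0.134, 0.076, 0
R0 = Σ lx·mx = 0.21 → 0.21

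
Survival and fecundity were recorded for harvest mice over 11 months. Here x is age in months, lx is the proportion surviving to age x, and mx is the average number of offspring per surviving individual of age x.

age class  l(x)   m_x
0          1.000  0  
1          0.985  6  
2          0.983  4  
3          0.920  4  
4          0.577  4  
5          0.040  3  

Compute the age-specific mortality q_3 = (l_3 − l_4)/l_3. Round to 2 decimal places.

0.37

q_3 = (l_3 − l_4) / l_3 = (0.92 − 0.577) / 0.92
     = 0.343 / 0.92 = 0.372826… → 0.37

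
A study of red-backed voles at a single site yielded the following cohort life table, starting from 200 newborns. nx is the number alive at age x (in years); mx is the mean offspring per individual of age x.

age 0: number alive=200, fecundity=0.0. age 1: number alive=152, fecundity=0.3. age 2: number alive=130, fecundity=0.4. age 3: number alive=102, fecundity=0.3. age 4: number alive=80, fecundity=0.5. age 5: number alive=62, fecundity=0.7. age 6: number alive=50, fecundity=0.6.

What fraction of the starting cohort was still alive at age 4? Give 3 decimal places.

l_4 = n_4/n_0 = 80/200 = 0.4 → 0.400

0.400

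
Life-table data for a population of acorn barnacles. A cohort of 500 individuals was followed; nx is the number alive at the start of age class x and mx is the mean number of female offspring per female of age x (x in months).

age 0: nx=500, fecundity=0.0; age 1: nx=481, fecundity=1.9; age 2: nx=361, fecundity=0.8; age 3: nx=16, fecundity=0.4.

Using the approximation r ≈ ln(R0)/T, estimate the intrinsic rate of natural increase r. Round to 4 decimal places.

lx = nx/n0 = nx/500: 1, 0.962, 0.722, 0.032
R0 = Σ lx·mx = 0 + 1.8278 + 0.5776 + 0.0128 = 2.4182
Σ x·lx·mx = 3.0214; T = 3.0214/2.4182 = 1.24944…
r ≈ ln(R0)/T = ln(2.4182)/1.24944… = 0.706734… → 0.7067

0.7067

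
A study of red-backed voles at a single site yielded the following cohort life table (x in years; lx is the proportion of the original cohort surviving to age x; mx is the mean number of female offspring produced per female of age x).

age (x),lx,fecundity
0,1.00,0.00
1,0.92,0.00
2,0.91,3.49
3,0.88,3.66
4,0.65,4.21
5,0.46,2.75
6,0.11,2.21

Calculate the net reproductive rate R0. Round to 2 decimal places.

lx·mx by age: 0, 0, 3.1759, 3.2208, 2.7365, 1.265, 0.2431
R0 = Σ lx·mx = 10.6413 → 10.64

10.64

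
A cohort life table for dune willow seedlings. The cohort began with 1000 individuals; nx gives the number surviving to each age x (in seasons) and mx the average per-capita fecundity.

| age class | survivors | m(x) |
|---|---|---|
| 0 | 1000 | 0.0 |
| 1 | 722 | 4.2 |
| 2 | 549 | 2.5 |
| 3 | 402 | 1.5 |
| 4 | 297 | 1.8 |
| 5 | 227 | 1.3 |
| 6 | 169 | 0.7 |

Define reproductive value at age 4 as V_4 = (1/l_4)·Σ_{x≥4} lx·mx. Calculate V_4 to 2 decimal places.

3.19

lx = nx/n0 = nx/1000: 1, 0.722, 0.549, 0.402, 0.297, 0.227, 0.169
lx·mx for x ≥ 4: 0.5346, 0.2951, 0.1183 → sum = 0.948
V_4 = 0.948 / l_4 = 0.948 / 0.297 = 3.191919… → 3.19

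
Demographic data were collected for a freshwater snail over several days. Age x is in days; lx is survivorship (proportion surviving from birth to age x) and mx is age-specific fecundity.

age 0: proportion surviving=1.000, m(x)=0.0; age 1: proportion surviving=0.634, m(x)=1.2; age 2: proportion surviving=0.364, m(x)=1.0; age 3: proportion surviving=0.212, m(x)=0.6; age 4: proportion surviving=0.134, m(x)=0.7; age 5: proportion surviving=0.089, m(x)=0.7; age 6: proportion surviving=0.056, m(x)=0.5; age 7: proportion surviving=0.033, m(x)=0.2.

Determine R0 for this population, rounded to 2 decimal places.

1.44

lx·mx by age: 0, 0.7608, 0.364, 0.1272, 0.0938, 0.0623, 0.028, 0.0066
R0 = Σ lx·mx = 1.4427 → 1.44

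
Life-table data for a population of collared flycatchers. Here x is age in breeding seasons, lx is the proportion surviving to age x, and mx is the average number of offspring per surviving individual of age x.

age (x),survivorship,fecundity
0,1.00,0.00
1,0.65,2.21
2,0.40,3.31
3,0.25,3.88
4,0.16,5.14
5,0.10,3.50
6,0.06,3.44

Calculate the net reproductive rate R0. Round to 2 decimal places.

5.11

lx·mx by age: 0, 1.4365, 1.324, 0.97, 0.8224, 0.35, 0.2064
R0 = Σ lx·mx = 5.1093 → 5.11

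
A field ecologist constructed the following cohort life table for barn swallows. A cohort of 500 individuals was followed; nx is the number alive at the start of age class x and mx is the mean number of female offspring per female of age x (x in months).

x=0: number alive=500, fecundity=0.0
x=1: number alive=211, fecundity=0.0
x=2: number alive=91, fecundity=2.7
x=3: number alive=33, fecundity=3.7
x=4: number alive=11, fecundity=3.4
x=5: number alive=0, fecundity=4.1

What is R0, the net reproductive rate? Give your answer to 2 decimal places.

0.81

lx = nx/n0 = nx/500: 1, 0.422, 0.182, 0.066, 0.022, 0
lx·mx by age: 0, 0, 0.4914, 0.2442, 0.0748, 0
R0 = Σ lx·mx = 0.8104 → 0.81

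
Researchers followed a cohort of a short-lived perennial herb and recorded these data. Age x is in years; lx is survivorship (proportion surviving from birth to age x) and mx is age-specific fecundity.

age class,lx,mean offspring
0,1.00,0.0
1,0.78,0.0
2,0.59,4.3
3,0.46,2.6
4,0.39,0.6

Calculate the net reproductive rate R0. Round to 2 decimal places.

3.97

lx·mx by age: 0, 0, 2.537, 1.196, 0.234
R0 = Σ lx·mx = 3.967 → 3.97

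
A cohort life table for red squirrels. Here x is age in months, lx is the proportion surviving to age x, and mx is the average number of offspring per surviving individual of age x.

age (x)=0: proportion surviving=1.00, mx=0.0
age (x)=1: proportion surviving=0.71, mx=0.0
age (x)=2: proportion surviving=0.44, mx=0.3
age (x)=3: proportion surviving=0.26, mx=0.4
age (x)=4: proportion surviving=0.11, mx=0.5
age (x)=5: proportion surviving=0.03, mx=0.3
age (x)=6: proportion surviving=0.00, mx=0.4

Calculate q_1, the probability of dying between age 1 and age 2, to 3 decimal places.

q_1 = (l_1 − l_2) / l_1 = (0.71 − 0.44) / 0.71
     = 0.27 / 0.71 = 0.380282… → 0.380

0.380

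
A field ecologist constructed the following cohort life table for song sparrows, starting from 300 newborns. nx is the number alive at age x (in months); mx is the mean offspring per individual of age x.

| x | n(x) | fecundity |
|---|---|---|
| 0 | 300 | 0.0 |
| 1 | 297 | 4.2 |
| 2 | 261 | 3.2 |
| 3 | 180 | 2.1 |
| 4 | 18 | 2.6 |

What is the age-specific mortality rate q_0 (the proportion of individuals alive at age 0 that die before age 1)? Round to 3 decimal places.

lx = nx/n0 = nx/300: 1, 0.99, 0.87, 0.6, 0.06
q_0 = (l_0 − l_1) / l_0 = (1 − 0.99) / 1
     = 0.01 / 1 = 0.01 → 0.010

0.010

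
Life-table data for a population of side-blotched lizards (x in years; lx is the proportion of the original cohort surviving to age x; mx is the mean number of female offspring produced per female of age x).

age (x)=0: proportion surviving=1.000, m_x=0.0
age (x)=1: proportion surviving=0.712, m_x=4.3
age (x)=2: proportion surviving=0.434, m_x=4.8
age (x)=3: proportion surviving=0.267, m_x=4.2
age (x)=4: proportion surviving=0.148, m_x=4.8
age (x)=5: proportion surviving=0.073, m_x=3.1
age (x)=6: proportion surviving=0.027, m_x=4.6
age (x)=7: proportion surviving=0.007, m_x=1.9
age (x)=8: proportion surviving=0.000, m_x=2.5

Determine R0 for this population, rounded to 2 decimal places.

lx·mx by age: 0, 3.0616, 2.0832, 1.1214, 0.7104, 0.2263, 0.1242, 0.0133, 0
R0 = Σ lx·mx = 7.3404 → 7.34

7.34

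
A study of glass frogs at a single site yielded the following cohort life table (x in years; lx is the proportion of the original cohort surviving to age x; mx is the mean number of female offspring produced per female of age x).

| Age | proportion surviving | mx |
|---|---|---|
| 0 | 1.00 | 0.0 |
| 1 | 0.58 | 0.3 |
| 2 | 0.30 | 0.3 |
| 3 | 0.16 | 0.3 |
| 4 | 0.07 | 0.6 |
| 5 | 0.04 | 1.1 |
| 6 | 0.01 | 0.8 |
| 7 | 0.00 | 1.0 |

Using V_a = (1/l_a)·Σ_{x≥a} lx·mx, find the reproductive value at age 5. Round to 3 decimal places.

lx·mx for x ≥ 5: 0.044, 0.008, 0 → sum = 0.052
V_5 = 0.052 / l_5 = 0.052 / 0.04 = 1.3 → 1.300

1.300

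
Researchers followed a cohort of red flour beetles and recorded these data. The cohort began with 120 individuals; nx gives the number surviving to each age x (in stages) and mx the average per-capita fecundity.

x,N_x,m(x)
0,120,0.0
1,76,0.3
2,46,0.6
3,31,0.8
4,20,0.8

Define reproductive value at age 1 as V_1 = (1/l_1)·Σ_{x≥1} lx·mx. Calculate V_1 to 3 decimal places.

1.200

lx = nx/n0 = nx/120: 1, 0.63333…, 0.38333…, 0.25833…, 0.16667…
lx·mx for x ≥ 1: 0.19…, 0.23…, 0.206667…, 0.133333… → sum = 0.76…
V_1 = 0.76… / l_1 = 0.76… / 0.633333… = 1.2… → 1.200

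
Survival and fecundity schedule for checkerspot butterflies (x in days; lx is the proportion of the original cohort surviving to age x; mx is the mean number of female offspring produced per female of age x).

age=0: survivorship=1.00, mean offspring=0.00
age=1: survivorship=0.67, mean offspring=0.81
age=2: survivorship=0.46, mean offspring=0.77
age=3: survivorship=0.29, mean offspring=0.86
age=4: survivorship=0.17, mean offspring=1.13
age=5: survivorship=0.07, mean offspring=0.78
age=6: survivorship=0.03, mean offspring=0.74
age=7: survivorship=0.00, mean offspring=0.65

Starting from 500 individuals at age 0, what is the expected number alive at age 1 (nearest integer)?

335

Expected survivors = N0 · l_1 = 500 × 0.67 = 335 → 335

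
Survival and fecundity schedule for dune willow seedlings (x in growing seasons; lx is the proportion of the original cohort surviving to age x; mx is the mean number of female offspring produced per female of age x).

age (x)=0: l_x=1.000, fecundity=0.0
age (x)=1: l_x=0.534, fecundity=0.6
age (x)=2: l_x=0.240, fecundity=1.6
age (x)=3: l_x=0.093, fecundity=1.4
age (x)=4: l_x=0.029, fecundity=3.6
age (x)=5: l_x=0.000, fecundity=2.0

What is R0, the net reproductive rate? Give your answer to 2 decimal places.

lx·mx by age: 0, 0.3204, 0.384, 0.1302, 0.1044, 0
R0 = Σ lx·mx = 0.939 → 0.94

0.94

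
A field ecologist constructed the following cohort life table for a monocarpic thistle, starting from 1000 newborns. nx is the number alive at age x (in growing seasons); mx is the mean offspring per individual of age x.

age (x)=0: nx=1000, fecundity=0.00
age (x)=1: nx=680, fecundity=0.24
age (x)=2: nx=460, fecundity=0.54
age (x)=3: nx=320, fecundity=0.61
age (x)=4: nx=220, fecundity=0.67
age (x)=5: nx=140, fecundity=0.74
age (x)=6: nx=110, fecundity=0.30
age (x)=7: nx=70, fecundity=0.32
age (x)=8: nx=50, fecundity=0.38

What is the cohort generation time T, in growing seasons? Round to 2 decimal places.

3.07

lx = nx/n0 = nx/1000: 1, 0.68, 0.46, 0.32, 0.22, 0.14, 0.11, 0.07, 0.05
lx·mx: 0, 0.1632, 0.2484, 0.1952, 0.1474, 0.1036, 0.033, 0.0224, 0.019 → R0 = 0.9322
x·lx·mx: 0, 0.1632, 0.4968, 0.5856, 0.5896, 0.518, 0.198, 0.1568, 0.152 → Σ = 2.86
T = 2.86 / 0.9322 = 3.068011… → 3.07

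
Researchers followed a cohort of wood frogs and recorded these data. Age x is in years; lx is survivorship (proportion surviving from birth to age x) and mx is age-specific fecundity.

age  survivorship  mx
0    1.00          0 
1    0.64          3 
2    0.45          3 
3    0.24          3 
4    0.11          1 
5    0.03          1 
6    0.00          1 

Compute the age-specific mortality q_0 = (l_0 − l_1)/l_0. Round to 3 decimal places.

q_0 = (l_0 − l_1) / l_0 = (1 − 0.64) / 1
     = 0.36 / 1 = 0.36 → 0.360

0.360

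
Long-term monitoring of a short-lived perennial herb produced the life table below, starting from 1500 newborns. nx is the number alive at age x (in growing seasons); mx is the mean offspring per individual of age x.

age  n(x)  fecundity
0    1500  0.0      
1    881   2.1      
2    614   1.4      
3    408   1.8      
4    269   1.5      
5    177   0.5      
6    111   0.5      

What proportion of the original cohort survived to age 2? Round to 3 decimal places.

l_2 = n_2/n_0 = 614/1500 = 0.409333… → 0.409

0.409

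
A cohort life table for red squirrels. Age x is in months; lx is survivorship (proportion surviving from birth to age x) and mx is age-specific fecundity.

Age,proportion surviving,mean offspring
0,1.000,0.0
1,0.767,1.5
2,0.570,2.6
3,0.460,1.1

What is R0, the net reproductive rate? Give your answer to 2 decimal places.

lx·mx by age: 0, 1.1505, 1.482, 0.506
R0 = Σ lx·mx = 3.1385 → 3.14

3.14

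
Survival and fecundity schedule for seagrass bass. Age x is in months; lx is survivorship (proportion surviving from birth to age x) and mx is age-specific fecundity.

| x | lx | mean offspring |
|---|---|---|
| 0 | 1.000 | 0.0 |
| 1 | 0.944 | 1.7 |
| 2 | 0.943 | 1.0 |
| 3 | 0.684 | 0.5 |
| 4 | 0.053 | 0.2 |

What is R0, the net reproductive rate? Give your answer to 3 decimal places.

lx·mx by age: 0, 1.6048, 0.943, 0.342, 0.0106
R0 = Σ lx·mx = 2.9004 → 2.900

2.900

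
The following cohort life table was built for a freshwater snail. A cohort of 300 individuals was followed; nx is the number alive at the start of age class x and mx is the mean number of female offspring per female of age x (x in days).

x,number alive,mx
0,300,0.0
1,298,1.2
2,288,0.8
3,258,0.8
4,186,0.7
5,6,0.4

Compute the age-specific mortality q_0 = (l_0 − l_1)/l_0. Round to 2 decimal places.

0.01

lx = nx/n0 = nx/300: 1, 0.99333…, 0.96, 0.86, 0.62, 0.02
q_0 = (l_0 − l_1) / l_0 = (1 − 0.993333…) / 1
     = 0.006667… / 1 = 0.006667… → 0.01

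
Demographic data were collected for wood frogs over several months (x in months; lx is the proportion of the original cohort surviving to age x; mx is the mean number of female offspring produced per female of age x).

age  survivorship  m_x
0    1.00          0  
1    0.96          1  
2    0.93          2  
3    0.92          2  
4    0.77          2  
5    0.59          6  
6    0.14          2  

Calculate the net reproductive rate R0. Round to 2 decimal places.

10.02

lx·mx by age: 0, 0.96, 1.86, 1.84, 1.54, 3.54, 0.28
R0 = Σ lx·mx = 10.02 → 10.02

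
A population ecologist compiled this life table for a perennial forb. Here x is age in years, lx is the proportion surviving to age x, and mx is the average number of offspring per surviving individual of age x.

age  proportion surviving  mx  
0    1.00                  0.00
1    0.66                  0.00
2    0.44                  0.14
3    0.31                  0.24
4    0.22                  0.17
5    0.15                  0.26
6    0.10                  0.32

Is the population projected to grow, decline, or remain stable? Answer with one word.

declining

R0 = Σ lx·mx = 0 + 0 + 0.0616 + 0.0744 + 0.0374 + 0.039 + 0.032 = 0.2444
R0 < 1, so the population is declining.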